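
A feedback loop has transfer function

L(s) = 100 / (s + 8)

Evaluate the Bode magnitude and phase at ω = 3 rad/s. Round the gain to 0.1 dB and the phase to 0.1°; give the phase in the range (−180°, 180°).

At s = jω = j3:
pole (s+8): 8 + j3 → |·| = √(8²+3²) = √73 ≈ 8.544, ∠ = arctan(3/8) ≈ 20.56°
|L| = 100 / 8.544 ≈ 11.704
Gain = 20 log₁₀(11.704) ≈ 21.37 dB
∠L = 0.00° − 20.56° = -20.56°

21.4 dB, -20.6°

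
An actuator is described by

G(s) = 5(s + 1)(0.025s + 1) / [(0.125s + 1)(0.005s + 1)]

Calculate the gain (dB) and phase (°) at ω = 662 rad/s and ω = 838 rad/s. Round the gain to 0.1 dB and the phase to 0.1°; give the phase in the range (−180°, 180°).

At ω = 662 rad/s:
zero (1 + j662·1) = 1 + j662 → |·| ≈ 662, ∠ ≈ 89.91°
zero (1 + j662·0.025) = 1 + j16.55 → |·| ≈ 16.58, ∠ ≈ 86.54°
pole (1 + j662·0.125) = 1 + j82.75 → |·| ≈ 82.756, ∠ ≈ 89.31°
pole (1 + j662·0.005) = 1 + j3.31 → |·| ≈ 3.4578, ∠ ≈ 73.19°
|G| = 5 · 662 · 16.58 / (82.756 · 3.4578) ≈ 191.78
Gain = 20 log₁₀(191.78) ≈ 45.66 dB
∠G = (89.91° + 86.54°) − (89.31° + 73.19°) = 13.95°

At ω = 838 rad/s:
zero (1 + j838·1) = 1 + j838 → |·| ≈ 838, ∠ ≈ 89.93°
zero (1 + j838·0.025) = 1 + j20.95 → |·| ≈ 20.974, ∠ ≈ 87.27°
pole (1 + j838·0.125) = 1 + j104.75 → |·| ≈ 104.75, ∠ ≈ 89.45°
pole (1 + j838·0.005) = 1 + j4.19 → |·| ≈ 4.3077, ∠ ≈ 76.58°
|G| = 5 · 838 · 20.974 / (104.75 · 4.3077) ≈ 194.76
Gain = 20 log₁₀(194.76) ≈ 45.79 dB
∠G = (89.93° + 87.27°) − (89.45° + 76.58°) = 11.17°

ω = 662: 45.7 dB, 14.0°; ω = 838: 45.8 dB, 11.2°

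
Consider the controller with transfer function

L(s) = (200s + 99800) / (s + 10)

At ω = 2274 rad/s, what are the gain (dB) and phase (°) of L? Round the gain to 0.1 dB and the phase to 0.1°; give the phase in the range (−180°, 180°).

46.2 dB, -12.1°

Substitute s = j2274:
Numerator: 200(j2274) + 99800 = 99800 + j454800
Denominator: (j2274) + 10 = 10 + j2274
|N| = √(99800² + 454800²) ≈ 4.6562e+05, ∠N ≈ 77.62°
|D| = √(10² + 2274²) ≈ 2274, ∠D ≈ 89.75°
|L| = 4.6562e+05 / 2274 ≈ 204.76
Gain = 20 log₁₀(204.76) ≈ 46.22 dB
∠L = 77.62° − 89.75° = -12.13°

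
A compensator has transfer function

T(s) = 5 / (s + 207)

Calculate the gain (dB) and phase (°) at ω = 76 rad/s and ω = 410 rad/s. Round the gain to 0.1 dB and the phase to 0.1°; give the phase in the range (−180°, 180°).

At s = jω = j76:
pole (s+207): 207 + j76 → |·| = √(207²+76²) = √48625 ≈ 220.51, ∠ = arctan(76/207) ≈ 20.16°
|T| = 5 / 220.51 ≈ 0.022675
Gain = 20 log₁₀(0.022675) ≈ -32.89 dB
∠T = 0.00° − 20.16° = -20.16°

At s = jω = j410:
pole (s+207): 207 + j410 → |·| = √(207²+410²) = √210949 ≈ 459.29, ∠ = arctan(410/207) ≈ 63.21°
|T| = 5 / 459.29 ≈ 0.010886
Gain = 20 log₁₀(0.010886) ≈ -39.26 dB
∠T = 0.00° − 63.21° = -63.21°

ω = 76: -32.9 dB, -20.2°; ω = 410: -39.3 dB, -63.2°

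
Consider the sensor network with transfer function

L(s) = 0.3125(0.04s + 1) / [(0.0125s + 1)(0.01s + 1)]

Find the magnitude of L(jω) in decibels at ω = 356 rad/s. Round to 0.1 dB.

At ω = 356 rad/s:
zero (1 + j356·0.04) = 1 + j14.24 → |·| ≈ 14.275, ∠ ≈ 85.98°
pole (1 + j356·0.0125) = 1 + j4.45 → |·| ≈ 4.561, ∠ ≈ 77.33°
pole (1 + j356·0.01) = 1 + j3.56 → |·| ≈ 3.6978, ∠ ≈ 74.31°
|L| = 0.3125 · 14.275 / (4.561 · 3.6978) ≈ 0.2645
Gain = 20 log₁₀(0.2645) ≈ -11.55 dB

-11.6 dB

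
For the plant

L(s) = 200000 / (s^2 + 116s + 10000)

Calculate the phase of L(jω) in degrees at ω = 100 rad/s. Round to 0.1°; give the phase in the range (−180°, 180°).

-90.0°

At s = jω = j100:
quadratic: (j100)² + 116·j100 + 10000 = 0 + j11600 → |·| ≈ 11600, ∠ ≈ 90.00°
∠L = 0.00° − 90.00° = -90.00°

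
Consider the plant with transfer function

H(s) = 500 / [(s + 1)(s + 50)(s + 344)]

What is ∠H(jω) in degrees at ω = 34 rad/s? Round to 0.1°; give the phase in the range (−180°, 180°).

-128.2°

At s = jω = j34:
pole (s+1): 1 + j34 → |·| = √(1²+34²) = √1157 ≈ 34.015, ∠ = arctan(34/1) ≈ 88.32°
pole (s+50): 50 + j34 → |·| = √(50²+34²) = √3656 ≈ 60.465, ∠ = arctan(34/50) ≈ 34.22°
pole (s+344): 344 + j34 → |·| = √(344²+34²) = √119492 ≈ 345.68, ∠ = arctan(34/344) ≈ 5.64°
∠H = 0.00° − 128.18° = -128.18°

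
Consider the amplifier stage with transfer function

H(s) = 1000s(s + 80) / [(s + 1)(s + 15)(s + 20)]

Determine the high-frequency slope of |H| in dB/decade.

Each pole contributes −20 dB/decade at high frequency; each zero contributes +20 dB/decade.
Net: 2 zero(s) − 3 pole(s) → -20 dB/decade.

-20 dB/decade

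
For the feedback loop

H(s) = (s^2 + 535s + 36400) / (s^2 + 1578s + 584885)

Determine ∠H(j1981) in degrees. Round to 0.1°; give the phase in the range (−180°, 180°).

Substitute s = j1981:
Numerator: (j1981)^2 + 535(j1981) + 36400 = -3887961 + j1059835
Denominator: (j1981)^2 + 1578(j1981) + 584885 = -3339476 + j3126018
|N| = √(3887961² + 1059835²) ≈ 4.0298e+06, ∠N ≈ 164.75°
|D| = √(3339476² + 3126018²) ≈ 4.5743e+06, ∠D ≈ 136.89°
∠H = 164.75° − 136.89° = 27.86°

27.9°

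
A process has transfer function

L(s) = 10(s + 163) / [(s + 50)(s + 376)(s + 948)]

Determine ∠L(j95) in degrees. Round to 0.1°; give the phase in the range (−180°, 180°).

-51.9°

At s = jω = j95:
zero (s+163): 163 + j95 → |·| = √(163²+95²) = √35594 ≈ 188.66, ∠ = arctan(95/163) ≈ 30.23°
pole (s+50): 50 + j95 → |·| = √(50²+95²) = √11525 ≈ 107.35, ∠ = arctan(95/50) ≈ 62.24°
pole (s+376): 376 + j95 → |·| = √(376²+95²) = √150401 ≈ 387.82, ∠ = arctan(95/376) ≈ 14.18°
pole (s+948): 948 + j95 → |·| = √(948²+95²) = √907729 ≈ 952.75, ∠ = arctan(95/948) ≈ 5.72°
∠L = 30.23° − 82.14° = -51.91°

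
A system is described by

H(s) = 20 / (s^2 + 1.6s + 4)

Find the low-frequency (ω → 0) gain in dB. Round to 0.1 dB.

14.0 dB

H(0) = 20 / 4 = 5
20 log₁₀(5) ≈ 13.98 dB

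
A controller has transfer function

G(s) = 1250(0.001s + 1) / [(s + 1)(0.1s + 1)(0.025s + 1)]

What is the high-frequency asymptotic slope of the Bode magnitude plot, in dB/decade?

-40 dB/decade

Each pole contributes −20 dB/decade at high frequency; each zero contributes +20 dB/decade.
Net: 1 zero(s) − 3 pole(s) → -40 dB/decade.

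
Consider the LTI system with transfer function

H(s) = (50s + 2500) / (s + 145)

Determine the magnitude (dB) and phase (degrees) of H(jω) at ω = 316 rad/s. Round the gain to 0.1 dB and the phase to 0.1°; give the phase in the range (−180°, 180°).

33.3 dB, 15.7°

Substitute s = j316:
Numerator: 50(j316) + 2500 = 2500 + j15800
Denominator: (j316) + 145 = 145 + j316
|N| = √(2500² + 15800²) ≈ 15997, ∠N ≈ 81.01°
|D| = √(145² + 316²) ≈ 347.68, ∠D ≈ 65.35°
|H| = 15997 / 347.68 ≈ 46.011
Gain = 20 log₁₀(46.011) ≈ 33.26 dB
∠H = 81.01° − 65.35° = 15.66°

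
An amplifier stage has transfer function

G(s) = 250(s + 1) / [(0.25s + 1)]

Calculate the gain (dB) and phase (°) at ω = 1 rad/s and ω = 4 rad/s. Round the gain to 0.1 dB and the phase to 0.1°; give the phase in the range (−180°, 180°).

At ω = 1 rad/s:
zero (1 + j1·1) = 1 + j1 → |·| ≈ 1.4142, ∠ ≈ 45.00°
pole (1 + j1·0.25) = 1 + j0.25 → |·| ≈ 1.0308, ∠ ≈ 14.04°
|G| = 250 · 1.4142 / (1.0308) ≈ 342.99
Gain = 20 log₁₀(342.99) ≈ 50.71 dB
∠G = (45.00°) − (14.04°) = 30.96°

At ω = 4 rad/s:
zero (1 + j4·1) = 1 + j4 → |·| ≈ 4.1231, ∠ ≈ 75.96°
pole (1 + j4·0.25) = 1 + j1 → |·| ≈ 1.4142, ∠ ≈ 45.00°
|G| = 250 · 4.1231 / (1.4142) ≈ 728.87
Gain = 20 log₁₀(728.87) ≈ 57.25 dB
∠G = (75.96°) − (45.00°) = 30.96°

ω = 1: 50.7 dB, 31.0°; ω = 4: 57.3 dB, 31.0°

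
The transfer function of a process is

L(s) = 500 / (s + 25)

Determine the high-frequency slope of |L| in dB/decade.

-20 dB/decade

Each pole contributes −20 dB/decade at high frequency; each zero contributes +20 dB/decade.
Net: 0 zero(s) − 1 pole(s) → -20 dB/decade.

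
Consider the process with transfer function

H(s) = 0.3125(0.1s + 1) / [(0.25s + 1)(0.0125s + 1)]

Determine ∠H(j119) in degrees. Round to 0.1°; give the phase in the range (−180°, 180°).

-59.0°

At ω = 119 rad/s:
zero (1 + j119·0.1) = 1 + j11.9 → |·| ≈ 11.942, ∠ ≈ 85.20°
pole (1 + j119·0.25) = 1 + j29.75 → |·| ≈ 29.767, ∠ ≈ 88.07°
pole (1 + j119·0.0125) = 1 + j1.4875 → |·| ≈ 1.7924, ∠ ≈ 56.09°
∠H = (85.20°) − (88.07° + 56.09°) = -58.96°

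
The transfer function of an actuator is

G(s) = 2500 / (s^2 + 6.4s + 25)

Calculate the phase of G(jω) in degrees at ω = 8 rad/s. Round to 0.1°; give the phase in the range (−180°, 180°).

At s = jω = j8:
quadratic: (j8)² + 6.4·j8 + 25 = -39 + j51.2 → |·| ≈ 64.362, ∠ ≈ 127.30°
∠G = 0.00° − 127.30° = -127.30°

-127.3°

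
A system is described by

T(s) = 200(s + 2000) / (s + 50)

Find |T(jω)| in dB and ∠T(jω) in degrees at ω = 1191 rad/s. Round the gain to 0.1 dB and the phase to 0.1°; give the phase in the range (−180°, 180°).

51.8 dB, -56.8°

At s = jω = j1191:
zero (s+2000): 2000 + j1191 → |·| = √(2000²+1191²) = √5418481 ≈ 2327.8, ∠ = arctan(1191/2000) ≈ 30.77°
pole (s+50): 50 + j1191 → |·| = √(50²+1191²) = √1420981 ≈ 1192, ∠ = arctan(1191/50) ≈ 87.60°
|T| = 200 · 2327.8 / 1192 ≈ 390.57
Gain = 20 log₁₀(390.57) ≈ 51.83 dB
∠T = 30.77° − 87.60° = -56.83°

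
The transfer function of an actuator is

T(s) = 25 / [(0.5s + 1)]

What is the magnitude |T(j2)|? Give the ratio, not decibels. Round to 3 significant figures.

At ω = 2 rad/s:
pole (1 + j2·0.5) = 1 + j1 → |·| ≈ 1.4142, ∠ ≈ 45.00°
|T| = 25 · 1 / (1.4142) ≈ 17.678

17.7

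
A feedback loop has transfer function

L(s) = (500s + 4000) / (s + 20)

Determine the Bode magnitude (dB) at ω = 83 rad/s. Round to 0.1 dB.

53.8 dB

Substitute s = j83:
Numerator: 500(j83) + 4000 = 4000 + j41500
Denominator: (j83) + 20 = 20 + j83
|N| = √(4000² + 41500²) ≈ 41692, ∠N ≈ 84.49°
|D| = √(20² + 83²) ≈ 85.376, ∠D ≈ 76.45°
|L| = 41692 / 85.376 ≈ 488.33
Gain = 20 log₁₀(488.33) ≈ 53.77 dB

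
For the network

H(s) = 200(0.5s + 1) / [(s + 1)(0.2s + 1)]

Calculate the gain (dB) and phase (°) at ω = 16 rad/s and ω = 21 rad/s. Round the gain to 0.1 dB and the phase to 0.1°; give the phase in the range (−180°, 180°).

At ω = 16 rad/s:
zero (1 + j16·0.5) = 1 + j8 → |·| ≈ 8.0623, ∠ ≈ 82.87°
pole (1 + j16·1) = 1 + j16 → |·| ≈ 16.031, ∠ ≈ 86.42°
pole (1 + j16·0.2) = 1 + j3.2 → |·| ≈ 3.3526, ∠ ≈ 72.65°
|H| = 200 · 8.0623 / (16.031 · 3.3526) ≈ 30.002
Gain = 20 log₁₀(30.002) ≈ 29.54 dB
∠H = (82.87°) − (86.42° + 72.65°) = -76.20°

At ω = 21 rad/s:
zero (1 + j21·0.5) = 1 + j10.5 → |·| ≈ 10.548, ∠ ≈ 84.56°
pole (1 + j21·1) = 1 + j21 → |·| ≈ 21.024, ∠ ≈ 87.27°
pole (1 + j21·0.2) = 1 + j4.2 → |·| ≈ 4.3174, ∠ ≈ 76.61°
|H| = 200 · 10.548 / (21.024 · 4.3174) ≈ 23.241
Gain = 20 log₁₀(23.241) ≈ 27.33 dB
∠H = (84.56°) − (87.27° + 76.61°) = -79.32°

ω = 16: 29.5 dB, -76.2°; ω = 21: 27.3 dB, -79.3°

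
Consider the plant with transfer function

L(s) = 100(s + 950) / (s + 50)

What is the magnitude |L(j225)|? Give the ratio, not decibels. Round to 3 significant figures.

424

At s = jω = j225:
zero (s+950): 950 + j225 → |·| = √(950²+225²) = √953125 ≈ 976.28, ∠ = arctan(225/950) ≈ 13.32°
pole (s+50): 50 + j225 → |·| = √(50²+225²) = √53125 ≈ 230.49, ∠ = arctan(225/50) ≈ 77.47°
|L| = 100 · 976.28 / 230.49 ≈ 423.57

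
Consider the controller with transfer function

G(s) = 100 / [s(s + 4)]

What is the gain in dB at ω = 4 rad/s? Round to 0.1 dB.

At s = jω = j4:
pole (s+4): 4 + j4 → |·| = √(4²+4²) = √32 ≈ 5.6569, ∠ = arctan(4/4) ≈ 45.00°
pole at origin: |s| = 4, ∠ = 90.00° (in denominator)
|G| = 100 / 22.628 ≈ 4.4193
Gain = 20 log₁₀(4.4193) ≈ 12.91 dB

12.9 dB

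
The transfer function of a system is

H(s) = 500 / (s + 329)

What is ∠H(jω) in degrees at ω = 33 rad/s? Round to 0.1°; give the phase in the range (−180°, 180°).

-5.7°

Substitute s = j33:
Numerator: 500 = 500 + j0
Denominator: (j33) + 329 = 329 + j33
|N| = √(500² + 0²) ≈ 500, ∠N ≈ 0.00°
|D| = √(329² + 33²) ≈ 330.65, ∠D ≈ 5.73°
∠H = 0.00° − 5.73° = -5.73°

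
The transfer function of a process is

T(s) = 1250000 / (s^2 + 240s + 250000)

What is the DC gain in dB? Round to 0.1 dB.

14.0 dB

T(0) = 1250000 / 250000 = 5
20 log₁₀(5) ≈ 13.98 dB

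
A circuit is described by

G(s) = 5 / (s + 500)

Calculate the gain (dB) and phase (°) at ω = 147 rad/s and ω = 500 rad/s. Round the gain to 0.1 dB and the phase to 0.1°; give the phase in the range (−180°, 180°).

Substitute s = j147:
Numerator: 5 = 5 + j0
Denominator: (j147) + 500 = 500 + j147
|N| = √(5² + 0²) ≈ 5, ∠N ≈ 0.00°
|D| = √(500² + 147²) ≈ 521.16, ∠D ≈ 16.38°
|G| = 5 / 521.16 ≈ 0.009594
Gain = 20 log₁₀(0.009594) ≈ -40.36 dB
∠G = 0.00° − 16.38° = -16.38°

Substitute s = j500:
Numerator: 5 = 5 + j0
Denominator: (j500) + 500 = 500 + j500
|N| = √(5² + 0²) ≈ 5, ∠N ≈ 0.00°
|D| = √(500² + 500²) ≈ 707.11, ∠D ≈ 45.00°
|G| = 5 / 707.11 ≈ 0.007071
Gain = 20 log₁₀(0.007071) ≈ -43.01 dB
∠G = 0.00° − 45.00° = -45.00°

ω = 147: -40.4 dB, -16.4°; ω = 500: -43.0 dB, -45.0°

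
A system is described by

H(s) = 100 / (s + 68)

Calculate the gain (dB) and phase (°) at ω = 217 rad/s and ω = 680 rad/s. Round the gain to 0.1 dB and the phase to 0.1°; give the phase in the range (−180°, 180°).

ω = 217: -7.1 dB, -72.6°; ω = 680: -16.7 dB, -84.3°

At s = jω = j217:
pole (s+68): 68 + j217 → |·| = √(68²+217²) = √51713 ≈ 227.4, ∠ = arctan(217/68) ≈ 72.60°
|H| = 100 / 227.4 ≈ 0.43975
Gain = 20 log₁₀(0.43975) ≈ -7.14 dB
∠H = 0.00° − 72.60° = -72.60°

At s = jω = j680:
pole (s+68): 68 + j680 → |·| = √(68²+680²) = √467024 ≈ 683.39, ∠ = arctan(680/68) ≈ 84.29°
|H| = 100 / 683.39 ≈ 0.14633
Gain = 20 log₁₀(0.14633) ≈ -16.69 dB
∠H = 0.00° − 84.29° = -84.29°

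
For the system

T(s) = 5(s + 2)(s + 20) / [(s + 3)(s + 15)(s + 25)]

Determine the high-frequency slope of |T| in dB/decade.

-20 dB/decade

Each pole contributes −20 dB/decade at high frequency; each zero contributes +20 dB/decade.
Net: 2 zero(s) − 3 pole(s) → -20 dB/decade.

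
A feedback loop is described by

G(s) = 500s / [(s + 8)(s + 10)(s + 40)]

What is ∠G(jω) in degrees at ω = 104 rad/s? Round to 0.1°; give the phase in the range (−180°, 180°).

At s = jω = j104:
zero at origin: s = j104 → |·| = 104, ∠ = 90.00°
pole (s+8): 8 + j104 → |·| = √(8²+104²) = √10880 ≈ 104.31, ∠ = arctan(104/8) ≈ 85.60°
pole (s+10): 10 + j104 → |·| = √(10²+104²) = √10916 ≈ 104.48, ∠ = arctan(104/10) ≈ 84.51°
pole (s+40): 40 + j104 → |·| = √(40²+104²) = √12416 ≈ 111.43, ∠ = arctan(104/40) ≈ 68.96°
∠G = 90.00° − 239.07° = -149.07°

-149.1°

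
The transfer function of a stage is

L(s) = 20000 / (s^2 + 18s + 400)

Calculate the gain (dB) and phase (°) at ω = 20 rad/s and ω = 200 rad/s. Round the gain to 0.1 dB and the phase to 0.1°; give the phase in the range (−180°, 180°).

At s = jω = j20:
quadratic: (j20)² + 18·j20 + 400 = 0 + j360 → |·| ≈ 360, ∠ ≈ 90.00°
|L| = 20000 / 360 ≈ 55.556
Gain = 20 log₁₀(55.556) ≈ 34.89 dB
∠L = 0.00° − 90.00° = -90.00°

At s = jω = j200:
quadratic: (j200)² + 18·j200 + 400 = -39600 + j3600 → |·| ≈ 39763, ∠ ≈ 174.81°
|L| = 20000 / 39763 ≈ 0.50298
Gain = 20 log₁₀(0.50298) ≈ -5.97 dB
∠L = 0.00° − 174.81° = -174.81°

ω = 20: 34.9 dB, -90.0°; ω = 200: -6.0 dB, -174.8°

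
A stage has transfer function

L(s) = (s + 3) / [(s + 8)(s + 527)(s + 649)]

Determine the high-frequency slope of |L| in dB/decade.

Each pole contributes −20 dB/decade at high frequency; each zero contributes +20 dB/decade.
Net: 1 zero(s) − 3 pole(s) → -40 dB/decade.

-40 dB/decade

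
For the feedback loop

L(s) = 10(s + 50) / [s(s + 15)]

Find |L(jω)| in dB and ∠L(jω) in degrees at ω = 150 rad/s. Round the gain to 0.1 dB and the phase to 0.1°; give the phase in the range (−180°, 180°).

-23.1 dB, -102.7°

At s = jω = j150:
zero (s+50): 50 + j150 → |·| = √(50²+150²) = √25000 ≈ 158.11, ∠ = arctan(150/50) ≈ 71.57°
pole (s+15): 15 + j150 → |·| = √(15²+150²) = √22725 ≈ 150.75, ∠ = arctan(150/15) ≈ 84.29°
pole at origin: |s| = 150, ∠ = 90.00° (in denominator)
|L| = 10 · 158.11 / 22612 ≈ 0.069923
Gain = 20 log₁₀(0.069923) ≈ -23.11 dB
∠L = 71.57° − 174.29° = -102.72°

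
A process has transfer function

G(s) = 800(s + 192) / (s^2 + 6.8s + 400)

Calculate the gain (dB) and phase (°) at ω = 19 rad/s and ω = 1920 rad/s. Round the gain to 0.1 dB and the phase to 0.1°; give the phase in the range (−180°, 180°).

At s = jω = j19:
zero (s+192): 192 + j19 → |·| = √(192²+19²) = √37225 ≈ 192.94, ∠ = arctan(19/192) ≈ 5.65°
quadratic: (j19)² + 6.8·j19 + 400 = 39 + j129.2 → |·| ≈ 134.96, ∠ ≈ 73.20°
|G| = 800 · 192.94 / 134.96 ≈ 1143.7
Gain = 20 log₁₀(1143.7) ≈ 61.17 dB
∠G = 5.65° − 73.20° = -67.55°

At s = jω = j1920:
zero (s+192): 192 + j1920 → |·| = √(192²+1920²) = √3723264 ≈ 1929.6, ∠ = arctan(1920/192) ≈ 84.29°
quadratic: (j1920)² + 6.8·j1920 + 400 = -3686000 + j13056 → |·| ≈ 3.686e+06, ∠ ≈ 179.80°
|G| = 800 · 1929.6 / 3.686e+06 ≈ 0.4188
Gain = 20 log₁₀(0.4188) ≈ -7.56 dB
∠G = 84.29° − 179.80° = -95.51°

ω = 19: 61.2 dB, -67.6°; ω = 1920: -7.6 dB, -95.5°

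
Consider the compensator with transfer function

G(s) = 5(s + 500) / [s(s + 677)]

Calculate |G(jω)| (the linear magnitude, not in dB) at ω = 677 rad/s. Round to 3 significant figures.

At s = jω = j677:
zero (s+500): 500 + j677 → |·| = √(500²+677²) = √708329 ≈ 841.62, ∠ = arctan(677/500) ≈ 53.55°
pole (s+677): 677 + j677 → |·| = √(677²+677²) = √916658 ≈ 957.42, ∠ = arctan(677/677) ≈ 45.00°
pole at origin: |s| = 677, ∠ = 90.00° (in denominator)
|G| = 5 · 841.62 / 6.4817e+05 ≈ 0.0064923

0.00649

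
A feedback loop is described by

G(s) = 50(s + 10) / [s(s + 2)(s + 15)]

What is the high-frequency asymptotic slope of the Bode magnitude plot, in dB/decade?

Each pole contributes −20 dB/decade at high frequency; each zero contributes +20 dB/decade.
Net: 1 zero(s) − 3 pole(s) → -40 dB/decade.

-40 dB/decade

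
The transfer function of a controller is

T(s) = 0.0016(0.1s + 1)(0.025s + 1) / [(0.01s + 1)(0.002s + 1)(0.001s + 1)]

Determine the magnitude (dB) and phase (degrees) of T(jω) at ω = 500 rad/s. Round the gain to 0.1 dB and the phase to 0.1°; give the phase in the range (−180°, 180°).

-18.1 dB, 24.0°

At ω = 500 rad/s:
zero (1 + j500·0.1) = 1 + j50 → |·| ≈ 50.01, ∠ ≈ 88.85°
zero (1 + j500·0.025) = 1 + j12.5 → |·| ≈ 12.54, ∠ ≈ 85.43°
pole (1 + j500·0.01) = 1 + j5 → |·| ≈ 5.099, ∠ ≈ 78.69°
pole (1 + j500·0.002) = 1 + j1 → |·| ≈ 1.4142, ∠ ≈ 45.00°
pole (1 + j500·0.001) = 1 + j0.5 → |·| ≈ 1.118, ∠ ≈ 26.57°
|T| = 0.0016 · 50.01 · 12.54 / (5.099 · 1.4142 · 1.118) ≈ 0.12446
Gain = 20 log₁₀(0.12446) ≈ -18.10 dB
∠T = (88.85° + 85.43°) − (78.69° + 45.00° + 26.57°) = 24.02°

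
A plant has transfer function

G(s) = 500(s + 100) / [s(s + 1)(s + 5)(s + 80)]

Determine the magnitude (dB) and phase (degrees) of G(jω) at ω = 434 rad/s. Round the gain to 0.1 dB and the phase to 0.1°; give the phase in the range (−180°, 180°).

-104.2 dB, 88.3°

At s = jω = j434:
zero (s+100): 100 + j434 → |·| = √(100²+434²) = √198356 ≈ 445.37, ∠ = arctan(434/100) ≈ 77.02°
pole (s+1): 1 + j434 → |·| = √(1²+434²) = √188357 ≈ 434, ∠ = arctan(434/1) ≈ 89.87°
pole (s+5): 5 + j434 → |·| = √(5²+434²) = √188381 ≈ 434.03, ∠ = arctan(434/5) ≈ 89.34°
pole (s+80): 80 + j434 → |·| = √(80²+434²) = √194756 ≈ 441.31, ∠ = arctan(434/80) ≈ 79.56°
pole at origin: |s| = 434, ∠ = 90.00° (in denominator)
|G| = 500 · 445.37 / 3.6078e+10 ≈ 6.1723e-06
Gain = 20 log₁₀(6.1723e-06) ≈ -104.19 dB
∠G = 77.02° − 348.77° = -271.75° ≡ 88.25° (principal value)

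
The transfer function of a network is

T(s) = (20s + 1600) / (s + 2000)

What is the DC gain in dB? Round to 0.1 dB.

-1.9 dB

T(0) = 1600 / 2000 = 0.8
20 log₁₀(0.8) ≈ -1.94 dB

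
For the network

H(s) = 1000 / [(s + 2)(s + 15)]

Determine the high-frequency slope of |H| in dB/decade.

-40 dB/decade

Each pole contributes −20 dB/decade at high frequency; each zero contributes +20 dB/decade.
Net: 0 zero(s) − 2 pole(s) → -40 dB/decade.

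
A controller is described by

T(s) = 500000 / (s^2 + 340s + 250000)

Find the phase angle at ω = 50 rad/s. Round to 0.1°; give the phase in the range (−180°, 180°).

-3.9°

At s = jω = j50:
quadratic: (j50)² + 340·j50 + 250000 = 247500 + j17000 → |·| ≈ 2.4808e+05, ∠ ≈ 3.93°
∠T = 0.00° − 3.93° = -3.93°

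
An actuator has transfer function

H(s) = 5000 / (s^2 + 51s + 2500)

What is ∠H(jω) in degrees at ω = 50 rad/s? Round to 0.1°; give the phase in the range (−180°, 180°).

At s = jω = j50:
quadratic: (j50)² + 51·j50 + 2500 = 0 + j2550 → |·| ≈ 2550, ∠ ≈ 90.00°
∠H = 0.00° − 90.00° = -90.00°

-90.0°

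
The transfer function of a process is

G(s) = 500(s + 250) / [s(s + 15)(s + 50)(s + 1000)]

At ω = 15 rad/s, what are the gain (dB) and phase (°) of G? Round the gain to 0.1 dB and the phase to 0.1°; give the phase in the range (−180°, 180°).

-42.5 dB, -149.1°

At s = jω = j15:
zero (s+250): 250 + j15 → |·| = √(250²+15²) = √62725 ≈ 250.45, ∠ = arctan(15/250) ≈ 3.43°
pole (s+15): 15 + j15 → |·| = √(15²+15²) = √450 ≈ 21.213, ∠ = arctan(15/15) ≈ 45.00°
pole (s+50): 50 + j15 → |·| = √(50²+15²) = √2725 ≈ 52.202, ∠ = arctan(15/50) ≈ 16.70°
pole (s+1000): 1000 + j15 → |·| = √(1000²+15²) = √1000225 ≈ 1000.1, ∠ = arctan(15/1000) ≈ 0.86°
pole at origin: |s| = 15, ∠ = 90.00° (in denominator)
|G| = 500 · 250.45 / 1.6612e+07 ≈ 0.0075382
Gain = 20 log₁₀(0.0075382) ≈ -42.45 dB
∠G = 3.43° − 152.56° = -149.13°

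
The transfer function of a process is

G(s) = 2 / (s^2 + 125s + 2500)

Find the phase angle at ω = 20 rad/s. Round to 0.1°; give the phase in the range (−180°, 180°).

-50.0°

Substitute s = j20:
Numerator: 2 = 2 + j0
Denominator: (j20)^2 + 125(j20) + 2500 = 2100 + j2500
|N| = √(2² + 0²) ≈ 2, ∠N ≈ 0.00°
|D| = √(2100² + 2500²) ≈ 3265, ∠D ≈ 49.97°
∠G = 0.00° − 49.97° = -49.97°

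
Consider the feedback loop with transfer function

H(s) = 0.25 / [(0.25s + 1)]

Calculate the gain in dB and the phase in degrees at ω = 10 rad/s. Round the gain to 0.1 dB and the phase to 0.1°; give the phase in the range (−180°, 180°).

At ω = 10 rad/s:
pole (1 + j10·0.25) = 1 + j2.5 → |·| ≈ 2.6926, ∠ ≈ 68.20°
|H| = 0.25 · 1 / (2.6926) ≈ 0.092847
Gain = 20 log₁₀(0.092847) ≈ -20.64 dB
∠H = (0°) − (68.20°) = -68.20°

-20.6 dB, -68.2°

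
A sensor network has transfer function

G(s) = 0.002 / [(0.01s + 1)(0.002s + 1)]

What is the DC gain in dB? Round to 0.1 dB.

-54.0 dB

G(0) = 0.002 · 1 / 1 = 0.002
20 log₁₀(0.002) ≈ -53.98 dB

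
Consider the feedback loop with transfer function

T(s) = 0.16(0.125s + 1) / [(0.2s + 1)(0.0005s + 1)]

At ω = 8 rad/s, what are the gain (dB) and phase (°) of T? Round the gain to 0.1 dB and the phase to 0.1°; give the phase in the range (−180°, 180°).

-18.4 dB, -13.2°

At ω = 8 rad/s:
zero (1 + j8·0.125) = 1 + j1 → |·| ≈ 1.4142, ∠ ≈ 45.00°
pole (1 + j8·0.2) = 1 + j1.6 → |·| ≈ 1.8868, ∠ ≈ 57.99°
pole (1 + j8·0.0005) = 1 + j0.004 → |·| ≈ 1, ∠ ≈ 0.23°
|T| = 0.16 · 1.4142 / (1.8868 · 1) ≈ 0.11992
Gain = 20 log₁₀(0.11992) ≈ -18.42 dB
∠T = (45.00°) − (57.99° + 0.23°) = -13.22°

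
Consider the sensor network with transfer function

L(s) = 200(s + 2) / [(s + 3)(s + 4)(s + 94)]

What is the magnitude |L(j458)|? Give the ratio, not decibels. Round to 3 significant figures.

At s = jω = j458:
zero (s+2): 2 + j458 → |·| = √(2²+458²) = √209768 ≈ 458, ∠ = arctan(458/2) ≈ 89.75°
pole (s+3): 3 + j458 → |·| = √(3²+458²) = √209773 ≈ 458.01, ∠ = arctan(458/3) ≈ 89.62°
pole (s+4): 4 + j458 → |·| = √(4²+458²) = √209780 ≈ 458.02, ∠ = arctan(458/4) ≈ 89.50°
pole (s+94): 94 + j458 → |·| = √(94²+458²) = √218600 ≈ 467.55, ∠ = arctan(458/94) ≈ 78.40°
|L| = 200 · 458 / 9.8082e+07 ≈ 0.00093391

0.000934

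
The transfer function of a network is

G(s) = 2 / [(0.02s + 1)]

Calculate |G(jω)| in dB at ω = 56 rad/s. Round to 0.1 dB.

At ω = 56 rad/s:
pole (1 + j56·0.02) = 1 + j1.12 → |·| ≈ 1.5015, ∠ ≈ 48.24°
|G| = 2 · 1 / (1.5015) ≈ 1.332
Gain = 20 log₁₀(1.332) ≈ 2.49 dB

2.5 dB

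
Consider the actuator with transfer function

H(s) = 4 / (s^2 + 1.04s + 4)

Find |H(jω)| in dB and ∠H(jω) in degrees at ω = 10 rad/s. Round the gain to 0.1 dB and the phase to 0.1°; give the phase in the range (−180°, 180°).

At s = jω = j10:
quadratic: (j10)² + 1.04·j10 + 4 = -96 + j10.4 → |·| ≈ 96.562, ∠ ≈ 173.82°
|H| = 4 / 96.562 ≈ 0.041424
Gain = 20 log₁₀(0.041424) ≈ -27.65 dB
∠H = 0.00° − 173.82° = -173.82°

-27.7 dB, -173.8°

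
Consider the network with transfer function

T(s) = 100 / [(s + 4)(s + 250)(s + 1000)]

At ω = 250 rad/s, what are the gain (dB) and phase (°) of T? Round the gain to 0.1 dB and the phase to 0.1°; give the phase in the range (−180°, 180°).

At s = jω = j250:
pole (s+4): 4 + j250 → |·| = √(4²+250²) = √62516 ≈ 250.03, ∠ = arctan(250/4) ≈ 89.08°
pole (s+250): 250 + j250 → |·| = √(250²+250²) = √125000 ≈ 353.55, ∠ = arctan(250/250) ≈ 45.00°
pole (s+1000): 1000 + j250 → |·| = √(1000²+250²) = √1062500 ≈ 1030.8, ∠ = arctan(250/1000) ≈ 14.04°
|T| = 100 / 9.1121e+07 ≈ 1.0974e-06
Gain = 20 log₁₀(1.0974e-06) ≈ -119.19 dB
∠T = 0.00° − 148.12° = -148.12°

-119.2 dB, -148.1°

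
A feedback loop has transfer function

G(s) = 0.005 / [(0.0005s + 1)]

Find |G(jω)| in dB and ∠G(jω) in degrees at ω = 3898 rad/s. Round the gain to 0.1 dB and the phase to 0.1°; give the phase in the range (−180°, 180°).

-52.8 dB, -62.8°

At ω = 3898 rad/s:
pole (1 + j3898·0.0005) = 1 + j1.949 → |·| ≈ 2.1906, ∠ ≈ 62.84°
|G| = 0.005 · 1 / (2.1906) ≈ 0.0022825
Gain = 20 log₁₀(0.0022825) ≈ -52.83 dB
∠G = (0°) − (62.84°) = -62.84°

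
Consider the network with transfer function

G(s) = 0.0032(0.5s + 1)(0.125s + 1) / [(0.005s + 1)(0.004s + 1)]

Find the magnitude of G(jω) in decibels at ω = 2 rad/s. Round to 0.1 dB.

At ω = 2 rad/s:
zero (1 + j2·0.5) = 1 + j1 → |·| ≈ 1.4142, ∠ ≈ 45.00°
zero (1 + j2·0.125) = 1 + j0.25 → |·| ≈ 1.0308, ∠ ≈ 14.04°
pole (1 + j2·0.005) = 1 + j0.01 → |·| ≈ 1, ∠ ≈ 0.57°
pole (1 + j2·0.004) = 1 + j0.008 → |·| ≈ 1, ∠ ≈ 0.46°
|G| = 0.0032 · 1.4142 · 1.0308 / (1 · 1) ≈ 0.0046648
Gain = 20 log₁₀(0.0046648) ≈ -46.62 dB

-46.6 dB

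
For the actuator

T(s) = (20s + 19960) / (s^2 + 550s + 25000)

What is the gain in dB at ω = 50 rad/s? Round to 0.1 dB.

-5.0 dB

Substitute s = j50:
Numerator: 20(j50) + 19960 = 19960 + j1000
Denominator: (j50)^2 + 550(j50) + 25000 = 22500 + j27500
|N| = √(19960² + 1000²) ≈ 19985, ∠N ≈ 2.87°
|D| = √(22500² + 27500²) ≈ 35532, ∠D ≈ 50.71°
|T| = 19985 / 35532 ≈ 0.56245
Gain = 20 log₁₀(0.56245) ≈ -5.00 dB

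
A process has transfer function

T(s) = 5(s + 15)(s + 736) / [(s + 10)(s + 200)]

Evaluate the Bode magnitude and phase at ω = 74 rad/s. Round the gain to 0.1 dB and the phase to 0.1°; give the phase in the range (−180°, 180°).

24.9 dB, -18.3°

At s = jω = j74:
zero (s+15): 15 + j74 → |·| = √(15²+74²) = √5701 ≈ 75.505, ∠ = arctan(74/15) ≈ 78.54°
zero (s+736): 736 + j74 → |·| = √(736²+74²) = √547172 ≈ 739.71, ∠ = arctan(74/736) ≈ 5.74°
pole (s+10): 10 + j74 → |·| = √(10²+74²) = √5576 ≈ 74.673, ∠ = arctan(74/10) ≈ 82.30°
pole (s+200): 200 + j74 → |·| = √(200²+74²) = √45476 ≈ 213.25, ∠ = arctan(74/200) ≈ 20.30°
|T| = 5 · 55852 / 15924 ≈ 17.537
Gain = 20 log₁₀(17.537) ≈ 24.88 dB
∠T = 84.28° − 102.60° = -18.32°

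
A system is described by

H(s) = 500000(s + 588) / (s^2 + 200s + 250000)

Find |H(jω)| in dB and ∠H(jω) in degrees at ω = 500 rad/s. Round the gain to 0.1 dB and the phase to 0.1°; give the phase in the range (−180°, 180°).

At s = jω = j500:
zero (s+588): 588 + j500 → |·| = √(588²+500²) = √595744 ≈ 771.84, ∠ = arctan(500/588) ≈ 40.38°
quadratic: (j500)² + 200·j500 + 250000 = 0 + j100000 → |·| ≈ 1e+05, ∠ ≈ 90.00°
|H| = 500000 · 771.84 / 1e+05 ≈ 3859.2
Gain = 20 log₁₀(3859.2) ≈ 71.73 dB
∠H = 40.38° − 90.00° = -49.62°

71.7 dB, -49.6°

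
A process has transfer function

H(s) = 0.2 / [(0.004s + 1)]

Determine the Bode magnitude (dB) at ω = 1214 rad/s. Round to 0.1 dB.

-27.9 dB

At ω = 1214 rad/s:
pole (1 + j1214·0.004) = 1 + j4.856 → |·| ≈ 4.9579, ∠ ≈ 78.36°
|H| = 0.2 · 1 / (4.9579) ≈ 0.04034
Gain = 20 log₁₀(0.04034) ≈ -27.89 dB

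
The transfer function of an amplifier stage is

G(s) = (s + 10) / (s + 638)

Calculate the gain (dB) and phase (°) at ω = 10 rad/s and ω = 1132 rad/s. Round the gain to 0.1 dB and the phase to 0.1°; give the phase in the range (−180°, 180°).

At s = jω = j10:
zero (s+10): 10 + j10 → |·| = √(10²+10²) = √200 ≈ 14.142, ∠ = arctan(10/10) ≈ 45.00°
pole (s+638): 638 + j10 → |·| = √(638²+10²) = √407144 ≈ 638.08, ∠ = arctan(10/638) ≈ 0.90°
|G| = 1 · 14.142 / 638.08 ≈ 0.022163
Gain = 20 log₁₀(0.022163) ≈ -33.09 dB
∠G = 45.00° − 0.90° = 44.10°

At s = jω = j1132:
zero (s+10): 10 + j1132 → |·| = √(10²+1132²) = √1281524 ≈ 1132, ∠ = arctan(1132/10) ≈ 89.49°
pole (s+638): 638 + j1132 → |·| = √(638²+1132²) = √1688468 ≈ 1299.4, ∠ = arctan(1132/638) ≈ 60.59°
|G| = 1 · 1132 / 1299.4 ≈ 0.87117
Gain = 20 log₁₀(0.87117) ≈ -1.20 dB
∠G = 89.49° − 60.59° = 28.90°

ω = 10: -33.1 dB, 44.1°; ω = 1132: -1.2 dB, 28.9°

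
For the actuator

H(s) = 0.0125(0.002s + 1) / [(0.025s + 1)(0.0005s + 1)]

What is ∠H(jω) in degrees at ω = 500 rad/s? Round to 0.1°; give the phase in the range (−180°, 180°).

-54.5°

At ω = 500 rad/s:
zero (1 + j500·0.002) = 1 + j1 → |·| ≈ 1.4142, ∠ ≈ 45.00°
pole (1 + j500·0.025) = 1 + j12.5 → |·| ≈ 12.54, ∠ ≈ 85.43°
pole (1 + j500·0.0005) = 1 + j0.25 → |·| ≈ 1.0308, ∠ ≈ 14.04°
∠H = (45.00°) − (85.43° + 14.04°) = -54.47°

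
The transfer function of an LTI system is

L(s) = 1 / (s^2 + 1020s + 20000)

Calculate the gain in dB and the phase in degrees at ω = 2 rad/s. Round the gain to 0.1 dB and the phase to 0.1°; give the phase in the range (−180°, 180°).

Substitute s = j2:
Numerator: 1 = 1 + j0
Denominator: (j2)^2 + 1020(j2) + 20000 = 19996 + j2040
|N| = √(1² + 0²) ≈ 1, ∠N ≈ 0.00°
|D| = √(19996² + 2040²) ≈ 20100, ∠D ≈ 5.83°
|L| = 1 / 20100 ≈ 4.9751e-05
Gain = 20 log₁₀(4.9751e-05) ≈ -86.06 dB
∠L = 0.00° − 5.83° = -5.83°

-86.1 dB, -5.8°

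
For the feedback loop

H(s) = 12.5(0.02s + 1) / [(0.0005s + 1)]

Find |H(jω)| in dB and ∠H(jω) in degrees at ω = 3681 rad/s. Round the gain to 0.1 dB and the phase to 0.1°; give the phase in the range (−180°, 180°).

At ω = 3681 rad/s:
zero (1 + j3681·0.02) = 1 + j73.62 → |·| ≈ 73.627, ∠ ≈ 89.22°
pole (1 + j3681·0.0005) = 1 + j1.8405 → |·| ≈ 2.0946, ∠ ≈ 61.48°
|H| = 12.5 · 73.627 / (2.0946) ≈ 439.39
Gain = 20 log₁₀(439.39) ≈ 52.86 dB
∠H = (89.22°) − (61.48°) = 27.74°

52.9 dB, 27.7°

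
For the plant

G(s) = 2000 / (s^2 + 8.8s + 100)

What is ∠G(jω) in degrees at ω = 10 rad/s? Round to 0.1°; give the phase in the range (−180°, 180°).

At s = jω = j10:
quadratic: (j10)² + 8.8·j10 + 100 = 0 + j88 → |·| ≈ 88, ∠ ≈ 90.00°
∠G = 0.00° − 90.00° = -90.00°

-90.0°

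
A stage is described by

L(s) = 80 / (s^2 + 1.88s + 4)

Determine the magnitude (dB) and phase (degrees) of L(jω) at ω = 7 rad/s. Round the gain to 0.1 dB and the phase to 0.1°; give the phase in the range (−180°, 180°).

4.6 dB, -163.7°

At s = jω = j7:
quadratic: (j7)² + 1.88·j7 + 4 = -45 + j13.16 → |·| ≈ 46.885, ∠ ≈ 163.70°
|L| = 80 / 46.885 ≈ 1.7063
Gain = 20 log₁₀(1.7063) ≈ 4.64 dB
∠L = 0.00° − 163.70° = -163.70°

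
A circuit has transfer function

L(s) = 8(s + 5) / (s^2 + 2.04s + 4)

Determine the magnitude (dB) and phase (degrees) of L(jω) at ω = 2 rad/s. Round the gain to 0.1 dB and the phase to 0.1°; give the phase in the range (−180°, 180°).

At s = jω = j2:
zero (s+5): 5 + j2 → |·| = √(5²+2²) = √29 ≈ 5.3852, ∠ = arctan(2/5) ≈ 21.80°
quadratic: (j2)² + 2.04·j2 + 4 = 0 + j4.08 → |·| ≈ 4.08, ∠ ≈ 90.00°
|L| = 8 · 5.3852 / 4.08 ≈ 10.559
Gain = 20 log₁₀(10.559) ≈ 20.47 dB
∠L = 21.80° − 90.00° = -68.20°

20.5 dB, -68.2°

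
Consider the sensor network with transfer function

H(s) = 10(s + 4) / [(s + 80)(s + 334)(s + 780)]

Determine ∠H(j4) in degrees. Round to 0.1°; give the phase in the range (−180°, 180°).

At s = jω = j4:
zero (s+4): 4 + j4 → |·| = √(4²+4²) = √32 ≈ 5.6569, ∠ = arctan(4/4) ≈ 45.00°
pole (s+80): 80 + j4 → |·| = √(80²+4²) = √6416 ≈ 80.1, ∠ = arctan(4/80) ≈ 2.86°
pole (s+334): 334 + j4 → |·| = √(334²+4²) = √111572 ≈ 334.02, ∠ = arctan(4/334) ≈ 0.69°
pole (s+780): 780 + j4 → |·| = √(780²+4²) = √608416 ≈ 780.01, ∠ = arctan(4/780) ≈ 0.29°
∠H = 45.00° − 3.84° = 41.16°

41.2°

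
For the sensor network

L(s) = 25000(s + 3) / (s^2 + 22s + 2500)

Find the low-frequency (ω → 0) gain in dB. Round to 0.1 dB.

L(0) = 25000·3 / 2500 = 30
20 log₁₀(30) ≈ 29.54 dB

29.5 dB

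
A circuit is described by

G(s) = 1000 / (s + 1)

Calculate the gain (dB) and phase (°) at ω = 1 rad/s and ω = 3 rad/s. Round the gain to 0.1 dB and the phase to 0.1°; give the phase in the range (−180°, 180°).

At s = jω = j1:
pole (s+1): 1 + j1 → |·| = √(1²+1²) = √2 ≈ 1.4142, ∠ = arctan(1/1) ≈ 45.00°
|G| = 1000 / 1.4142 ≈ 707.11
Gain = 20 log₁₀(707.11) ≈ 56.99 dB
∠G = 0.00° − 45.00° = -45.00°

At s = jω = j3:
pole (s+1): 1 + j3 → |·| = √(1²+3²) = √10 ≈ 3.1623, ∠ = arctan(3/1) ≈ 71.57°
|G| = 1000 / 3.1623 ≈ 316.23
Gain = 20 log₁₀(316.23) ≈ 50.00 dB
∠G = 0.00° − 71.57° = -71.57°

ω = 1: 57.0 dB, -45.0°; ω = 3: 50.0 dB, -71.6°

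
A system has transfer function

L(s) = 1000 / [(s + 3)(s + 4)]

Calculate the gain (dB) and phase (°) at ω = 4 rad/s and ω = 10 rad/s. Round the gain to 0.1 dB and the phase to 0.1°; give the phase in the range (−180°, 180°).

ω = 4: 31.0 dB, -98.1°; ω = 10: 19.0 dB, -141.5°

At s = jω = j4:
pole (s+3): 3 + j4 → |·| = √(3²+4²) = √25 ≈ 5, ∠ = arctan(4/3) ≈ 53.13°
pole (s+4): 4 + j4 → |·| = √(4²+4²) = √32 ≈ 5.6569, ∠ = arctan(4/4) ≈ 45.00°
|L| = 1000 / 28.285 ≈ 35.354
Gain = 20 log₁₀(35.354) ≈ 30.97 dB
∠L = 0.00° − 98.13° = -98.13°

At s = jω = j10:
pole (s+3): 3 + j10 → |·| = √(3²+10²) = √109 ≈ 10.44, ∠ = arctan(10/3) ≈ 73.30°
pole (s+4): 4 + j10 → |·| = √(4²+10²) = √116 ≈ 10.77, ∠ = arctan(10/4) ≈ 68.20°
|L| = 1000 / 112.44 ≈ 8.8936
Gain = 20 log₁₀(8.8936) ≈ 18.98 dB
∠L = 0.00° − 141.50° = -141.50°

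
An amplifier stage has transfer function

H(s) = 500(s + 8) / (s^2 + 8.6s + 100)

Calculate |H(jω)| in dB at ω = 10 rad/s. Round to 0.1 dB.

At s = jω = j10:
zero (s+8): 8 + j10 → |·| = √(8²+10²) = √164 ≈ 12.806, ∠ = arctan(10/8) ≈ 51.34°
quadratic: (j10)² + 8.6·j10 + 100 = 0 + j86 → |·| ≈ 86, ∠ ≈ 90.00°
|H| = 500 · 12.806 / 86 ≈ 74.453
Gain = 20 log₁₀(74.453) ≈ 37.44 dB

37.4 dB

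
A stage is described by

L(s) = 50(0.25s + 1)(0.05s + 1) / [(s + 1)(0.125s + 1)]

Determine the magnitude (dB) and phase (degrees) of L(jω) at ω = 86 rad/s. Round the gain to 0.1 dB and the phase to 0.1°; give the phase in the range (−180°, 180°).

14.2 dB, -9.8°

At ω = 86 rad/s:
zero (1 + j86·0.25) = 1 + j21.5 → |·| ≈ 21.523, ∠ ≈ 87.34°
zero (1 + j86·0.05) = 1 + j4.3 → |·| ≈ 4.4147, ∠ ≈ 76.91°
pole (1 + j86·1) = 1 + j86 → |·| ≈ 86.006, ∠ ≈ 89.33°
pole (1 + j86·0.125) = 1 + j10.75 → |·| ≈ 10.796, ∠ ≈ 84.69°
|L| = 50 · 21.523 · 4.4147 / (86.006 · 10.796) ≈ 5.1166
Gain = 20 log₁₀(5.1166) ≈ 14.18 dB
∠L = (87.34° + 76.91°) − (89.33° + 84.69°) = -9.77°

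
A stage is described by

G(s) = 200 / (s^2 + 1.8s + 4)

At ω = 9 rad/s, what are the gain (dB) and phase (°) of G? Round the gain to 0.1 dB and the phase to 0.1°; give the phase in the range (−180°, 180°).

8.1 dB, -168.1°

At s = jω = j9:
quadratic: (j9)² + 1.8·j9 + 4 = -77 + j16.2 → |·| ≈ 78.686, ∠ ≈ 168.12°
|G| = 200 / 78.686 ≈ 2.5417
Gain = 20 log₁₀(2.5417) ≈ 8.10 dB
∠G = 0.00° − 168.12° = -168.12°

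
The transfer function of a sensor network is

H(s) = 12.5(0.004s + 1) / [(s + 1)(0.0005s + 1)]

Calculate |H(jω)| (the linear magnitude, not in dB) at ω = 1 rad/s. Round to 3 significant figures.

8.84

At ω = 1 rad/s:
zero (1 + j1·0.004) = 1 + j0.004 → |·| ≈ 1, ∠ ≈ 0.23°
pole (1 + j1·1) = 1 + j1 → |·| ≈ 1.4142, ∠ ≈ 45.00°
pole (1 + j1·0.0005) = 1 + j0.0005 → |·| ≈ 1, ∠ ≈ 0.03°
|H| = 12.5 · 1 / (1.4142 · 1) ≈ 8.8389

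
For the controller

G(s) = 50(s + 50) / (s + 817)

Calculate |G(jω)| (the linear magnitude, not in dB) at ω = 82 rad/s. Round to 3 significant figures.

At s = jω = j82:
zero (s+50): 50 + j82 → |·| = √(50²+82²) = √9224 ≈ 96.042, ∠ = arctan(82/50) ≈ 58.63°
pole (s+817): 817 + j82 → |·| = √(817²+82²) = √674213 ≈ 821.1, ∠ = arctan(82/817) ≈ 5.73°
|G| = 50 · 96.042 / 821.1 ≈ 5.8484

5.85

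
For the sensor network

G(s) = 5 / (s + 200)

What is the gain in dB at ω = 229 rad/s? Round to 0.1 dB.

Substitute s = j229:
Numerator: 5 = 5 + j0
Denominator: (j229) + 200 = 200 + j229
|N| = √(5² + 0²) ≈ 5, ∠N ≈ 0.00°
|D| = √(200² + 229²) ≈ 304.04, ∠D ≈ 48.87°
|G| = 5 / 304.04 ≈ 0.016445
Gain = 20 log₁₀(0.016445) ≈ -35.68 dB

-35.7 dB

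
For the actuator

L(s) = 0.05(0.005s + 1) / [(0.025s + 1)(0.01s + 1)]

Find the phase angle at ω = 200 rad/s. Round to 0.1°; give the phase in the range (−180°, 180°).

At ω = 200 rad/s:
zero (1 + j200·0.005) = 1 + j1 → |·| ≈ 1.4142, ∠ ≈ 45.00°
pole (1 + j200·0.025) = 1 + j5 → |·| ≈ 5.099, ∠ ≈ 78.69°
pole (1 + j200·0.01) = 1 + j2 → |·| ≈ 2.2361, ∠ ≈ 63.43°
∠L = (45.00°) − (78.69° + 63.43°) = -97.12°

-97.1°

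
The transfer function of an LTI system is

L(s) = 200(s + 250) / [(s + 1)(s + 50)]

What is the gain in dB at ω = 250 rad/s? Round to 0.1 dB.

At s = jω = j250:
zero (s+250): 250 + j250 → |·| = √(250²+250²) = √125000 ≈ 353.55, ∠ = arctan(250/250) ≈ 45.00°
pole (s+1): 1 + j250 → |·| = √(1²+250²) = √62501 ≈ 250, ∠ = arctan(250/1) ≈ 89.77°
pole (s+50): 50 + j250 → |·| = √(50²+250²) = √65000 ≈ 254.95, ∠ = arctan(250/50) ≈ 78.69°
|L| = 200 · 353.55 / 63738 ≈ 1.1094
Gain = 20 log₁₀(1.1094) ≈ 0.90 dB

0.9 dB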